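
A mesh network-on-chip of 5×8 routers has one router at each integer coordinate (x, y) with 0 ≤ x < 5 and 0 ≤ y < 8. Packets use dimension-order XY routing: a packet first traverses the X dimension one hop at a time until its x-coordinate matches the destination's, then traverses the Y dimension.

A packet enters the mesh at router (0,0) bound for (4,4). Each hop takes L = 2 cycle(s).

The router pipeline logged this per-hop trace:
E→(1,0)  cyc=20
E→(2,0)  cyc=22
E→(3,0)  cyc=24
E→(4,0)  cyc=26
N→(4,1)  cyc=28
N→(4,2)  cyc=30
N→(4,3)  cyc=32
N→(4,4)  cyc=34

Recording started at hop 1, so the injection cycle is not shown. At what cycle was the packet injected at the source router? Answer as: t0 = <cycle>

t0 = 18

cyc[1] = 20 and cyc[k] = t0 + k·L for every k.
Subtract one hop: t0 = 20 − 2 = 18.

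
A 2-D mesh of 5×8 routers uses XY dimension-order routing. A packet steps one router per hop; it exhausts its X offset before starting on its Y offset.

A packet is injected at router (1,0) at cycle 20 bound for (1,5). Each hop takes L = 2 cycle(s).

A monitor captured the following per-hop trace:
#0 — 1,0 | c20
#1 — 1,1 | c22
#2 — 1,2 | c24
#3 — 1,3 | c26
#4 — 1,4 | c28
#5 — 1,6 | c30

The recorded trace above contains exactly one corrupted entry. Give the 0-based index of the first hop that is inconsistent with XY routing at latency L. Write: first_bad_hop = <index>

[1] (+0,+1) / 2c ⇒ ok
[2] (+0,+1) / 2c ⇒ ok
[3] (+0,+1) / 2c ⇒ ok
[4] (+0,+1) / 2c ⇒ ok
[5] (+0,+2) / 2c ⇒ BAD: non-unit step

first_bad_hop = 5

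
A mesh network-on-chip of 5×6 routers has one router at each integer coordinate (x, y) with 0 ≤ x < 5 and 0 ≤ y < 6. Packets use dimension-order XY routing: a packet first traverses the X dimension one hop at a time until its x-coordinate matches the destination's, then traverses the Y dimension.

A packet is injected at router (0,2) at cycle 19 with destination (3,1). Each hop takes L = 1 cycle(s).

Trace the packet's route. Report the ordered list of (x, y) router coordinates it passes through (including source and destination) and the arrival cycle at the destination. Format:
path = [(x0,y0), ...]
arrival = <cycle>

path = [(0,2), (1,2), (2,2), (3,2), (3,1)]
arrival = 23

#0 — 0,2 | c19
#1 — 1,2 | c20 | E
#2 — 2,2 | c21 | E
#3 — 3,2 | c22 | E
#4 — 3,1 | c23 | S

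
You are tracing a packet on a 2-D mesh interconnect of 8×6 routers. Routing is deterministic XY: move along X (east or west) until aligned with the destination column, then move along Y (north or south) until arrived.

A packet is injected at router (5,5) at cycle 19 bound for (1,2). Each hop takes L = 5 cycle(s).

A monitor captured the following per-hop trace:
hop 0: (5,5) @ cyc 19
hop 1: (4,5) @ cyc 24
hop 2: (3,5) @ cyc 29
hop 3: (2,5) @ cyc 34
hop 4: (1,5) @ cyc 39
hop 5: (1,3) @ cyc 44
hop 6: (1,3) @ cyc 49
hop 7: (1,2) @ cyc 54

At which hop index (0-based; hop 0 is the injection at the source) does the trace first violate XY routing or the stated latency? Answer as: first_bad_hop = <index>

first_bad_hop = 5

  1: Δx=-1 Δy=+0 Δt=5 [ok]
  2: Δx=-1 Δy=+0 Δt=5 [ok]
  3: Δx=-1 Δy=+0 Δt=5 [ok]
  4: Δx=-1 Δy=+0 Δt=5 [ok]
  5: Δx=+0 Δy=-2 Δt=5 [BAD: non-unit step]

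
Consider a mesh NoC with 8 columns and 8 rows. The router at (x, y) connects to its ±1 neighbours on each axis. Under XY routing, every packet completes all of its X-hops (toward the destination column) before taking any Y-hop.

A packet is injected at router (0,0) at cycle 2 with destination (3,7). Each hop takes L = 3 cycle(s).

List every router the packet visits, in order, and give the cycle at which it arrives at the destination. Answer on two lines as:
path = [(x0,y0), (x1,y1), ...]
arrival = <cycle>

t=2: at (0,0)
t=5: at (1,0) after E
t=8: at (2,0) after E
t=11: at (3,0) after E
t=14: at (3,1) after N
t=17: at (3,2) after N
t=20: at (3,3) after N
t=23: at (3,4) after N
t=26: at (3,5) after N
t=29: at (3,6) after N
t=32: at (3,7) after N

path = [(0,0), (1,0), (2,0), (3,0), (3,1), (3,2), (3,3), (3,4), (3,5), (3,6), (3,7)]
arrival = 32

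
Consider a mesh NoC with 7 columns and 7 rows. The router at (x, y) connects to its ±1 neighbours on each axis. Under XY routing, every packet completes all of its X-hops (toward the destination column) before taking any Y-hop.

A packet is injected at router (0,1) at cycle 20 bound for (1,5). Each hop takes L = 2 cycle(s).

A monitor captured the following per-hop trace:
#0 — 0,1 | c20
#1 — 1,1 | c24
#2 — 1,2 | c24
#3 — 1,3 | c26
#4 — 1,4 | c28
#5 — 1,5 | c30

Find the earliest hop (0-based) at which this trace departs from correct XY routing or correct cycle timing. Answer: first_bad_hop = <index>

[1] (+1,+0) / 4c ⇒ BAD: Δcyc=4≠L

first_bad_hop = 1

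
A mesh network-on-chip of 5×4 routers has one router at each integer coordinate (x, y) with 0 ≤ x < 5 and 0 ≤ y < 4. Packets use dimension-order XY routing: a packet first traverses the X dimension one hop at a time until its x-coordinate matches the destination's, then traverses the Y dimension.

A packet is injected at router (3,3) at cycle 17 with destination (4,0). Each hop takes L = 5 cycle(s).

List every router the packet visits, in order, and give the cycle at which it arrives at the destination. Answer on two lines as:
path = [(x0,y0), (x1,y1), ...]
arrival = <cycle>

hop 0: (3,3) @ cyc 17
hop 1: (4,3) @ cyc 22  [E]
hop 2: (4,2) @ cyc 27  [S]
hop 3: (4,1) @ cyc 32  [S]
hop 4: (4,0) @ cyc 37  [S]

path = [(3,3), (4,3), (4,2), (4,1), (4,0)]
arrival = 37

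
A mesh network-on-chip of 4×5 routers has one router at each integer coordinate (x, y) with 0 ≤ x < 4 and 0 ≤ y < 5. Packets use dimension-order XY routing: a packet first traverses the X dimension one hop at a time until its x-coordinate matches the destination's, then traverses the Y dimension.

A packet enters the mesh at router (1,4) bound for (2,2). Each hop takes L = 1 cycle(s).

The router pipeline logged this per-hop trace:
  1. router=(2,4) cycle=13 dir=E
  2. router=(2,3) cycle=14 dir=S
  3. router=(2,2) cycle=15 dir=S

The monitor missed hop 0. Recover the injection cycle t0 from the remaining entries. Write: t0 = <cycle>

t0 = 12

Hop 1 reached at cycle 13; hop k is at t0 + k·L.
So t0 = 13 − 1·1 = 12.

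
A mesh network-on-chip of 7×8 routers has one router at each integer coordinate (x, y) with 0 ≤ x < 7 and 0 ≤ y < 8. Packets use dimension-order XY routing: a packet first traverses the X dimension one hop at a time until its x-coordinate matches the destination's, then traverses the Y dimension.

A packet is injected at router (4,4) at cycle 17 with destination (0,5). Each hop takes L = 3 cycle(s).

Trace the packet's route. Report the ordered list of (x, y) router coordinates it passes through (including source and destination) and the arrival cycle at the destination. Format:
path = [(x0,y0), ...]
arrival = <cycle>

path = [(4,4), (3,4), (2,4), (1,4), (0,4), (0,5)]
arrival = 32

hop 0: (4,4) @ cyc 17
hop 1: (3,4) @ cyc 20  [W]
hop 2: (2,4) @ cyc 23  [W]
hop 3: (1,4) @ cyc 26  [W]
hop 4: (0,4) @ cyc 29  [W]
hop 5: (0,5) @ cyc 32  [N]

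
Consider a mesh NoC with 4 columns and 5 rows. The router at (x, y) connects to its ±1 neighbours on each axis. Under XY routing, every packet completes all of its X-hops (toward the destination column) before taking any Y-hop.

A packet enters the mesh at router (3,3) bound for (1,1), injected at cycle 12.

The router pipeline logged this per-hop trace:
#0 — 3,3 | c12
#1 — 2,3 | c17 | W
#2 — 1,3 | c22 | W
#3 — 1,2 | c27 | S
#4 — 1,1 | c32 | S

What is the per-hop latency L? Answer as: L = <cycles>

L = 5

cyc[1] − cyc[0] = 17 − 12 = 5.
Each hop adds L, hence L = 5.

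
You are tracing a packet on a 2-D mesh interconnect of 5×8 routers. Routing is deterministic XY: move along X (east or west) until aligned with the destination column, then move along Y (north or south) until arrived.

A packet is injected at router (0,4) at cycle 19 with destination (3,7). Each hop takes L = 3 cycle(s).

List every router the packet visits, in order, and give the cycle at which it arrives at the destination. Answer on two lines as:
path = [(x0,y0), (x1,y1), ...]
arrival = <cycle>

path = [(0,4), (1,4), (2,4), (3,4), (3,5), (3,6), (3,7)]
arrival = 37

#0 — 0,4 | c19
#1 — 1,4 | c22 | E
#2 — 2,4 | c25 | E
#3 — 3,4 | c28 | E
#4 — 3,5 | c31 | N
#5 — 3,6 | c34 | N
#6 — 3,7 | c37 | N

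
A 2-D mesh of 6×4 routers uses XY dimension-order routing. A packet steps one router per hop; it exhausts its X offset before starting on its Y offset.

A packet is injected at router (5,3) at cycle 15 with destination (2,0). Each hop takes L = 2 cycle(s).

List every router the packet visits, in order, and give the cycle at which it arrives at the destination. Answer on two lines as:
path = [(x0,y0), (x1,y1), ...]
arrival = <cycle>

t=15: at (5,3)
t=17: at (4,3) after W
t=19: at (3,3) after W
t=21: at (2,3) after W
t=23: at (2,2) after S
t=25: at (2,1) after S
t=27: at (2,0) after S

path = [(5,3), (4,3), (3,3), (2,3), (2,2), (2,1), (2,0)]
arrival = 27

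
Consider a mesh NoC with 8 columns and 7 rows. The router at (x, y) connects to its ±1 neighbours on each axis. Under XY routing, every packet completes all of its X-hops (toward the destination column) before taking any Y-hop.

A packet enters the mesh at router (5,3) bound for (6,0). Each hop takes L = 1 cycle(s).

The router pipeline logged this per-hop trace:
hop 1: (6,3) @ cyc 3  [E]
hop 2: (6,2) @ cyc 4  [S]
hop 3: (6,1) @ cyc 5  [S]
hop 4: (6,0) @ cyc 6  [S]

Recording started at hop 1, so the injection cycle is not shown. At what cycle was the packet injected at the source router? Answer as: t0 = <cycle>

t0 = 2

The first recorded entry is hop 1 at cycle 3.
t0 = cyc[1] − L = 3 − 1 = 2.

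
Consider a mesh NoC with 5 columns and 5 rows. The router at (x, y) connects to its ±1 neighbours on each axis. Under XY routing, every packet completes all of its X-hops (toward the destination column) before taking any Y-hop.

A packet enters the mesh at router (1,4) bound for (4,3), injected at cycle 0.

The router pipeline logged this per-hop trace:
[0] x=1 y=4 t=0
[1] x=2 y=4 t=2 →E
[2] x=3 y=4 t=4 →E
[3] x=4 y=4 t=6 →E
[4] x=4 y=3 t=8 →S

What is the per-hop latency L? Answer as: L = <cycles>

L = 2

Between hops 0 and 1 the cycle counter advances 2 − 0 = 2.
Each hop adds L, hence L = 2.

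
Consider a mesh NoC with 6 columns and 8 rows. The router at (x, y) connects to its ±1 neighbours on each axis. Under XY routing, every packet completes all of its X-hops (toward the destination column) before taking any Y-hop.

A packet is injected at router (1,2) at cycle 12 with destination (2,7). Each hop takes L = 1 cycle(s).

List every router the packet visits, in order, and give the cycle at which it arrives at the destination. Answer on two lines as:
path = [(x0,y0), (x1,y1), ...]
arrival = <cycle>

t=12: at (1,2)
t=13: at (2,2) after E
t=14: at (2,3) after N
t=15: at (2,4) after N
t=16: at (2,5) after N
t=17: at (2,6) after N
t=18: at (2,7) after N

path = [(1,2), (2,2), (2,3), (2,4), (2,5), (2,6), (2,7)]
arrival = 18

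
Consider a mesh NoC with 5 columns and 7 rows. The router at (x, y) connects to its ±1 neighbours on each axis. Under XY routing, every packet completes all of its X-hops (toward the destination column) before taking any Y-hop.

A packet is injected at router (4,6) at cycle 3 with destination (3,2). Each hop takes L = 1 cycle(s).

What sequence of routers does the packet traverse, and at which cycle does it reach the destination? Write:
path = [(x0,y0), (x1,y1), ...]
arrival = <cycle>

path = [(4,6), (3,6), (3,5), (3,4), (3,3), (3,2)]
arrival = 8

  0. router=(4,6) cycle=3 (inject)
  1. router=(3,6) cycle=4 dir=W
  2. router=(3,5) cycle=5 dir=S
  3. router=(3,4) cycle=6 dir=S
  4. router=(3,3) cycle=7 dir=S
  5. router=(3,2) cycle=8 dir=S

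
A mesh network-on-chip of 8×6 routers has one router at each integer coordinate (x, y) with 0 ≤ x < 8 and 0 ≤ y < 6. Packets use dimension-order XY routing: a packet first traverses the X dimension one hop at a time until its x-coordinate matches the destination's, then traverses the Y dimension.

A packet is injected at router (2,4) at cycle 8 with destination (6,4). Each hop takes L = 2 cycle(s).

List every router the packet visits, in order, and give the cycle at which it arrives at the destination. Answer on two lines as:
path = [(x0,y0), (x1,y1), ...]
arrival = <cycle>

t=8: at (2,4)
t=10: at (3,4) after E
t=12: at (4,4) after E
t=14: at (5,4) after E
t=16: at (6,4) after E

path = [(2,4), (3,4), (4,4), (5,4), (6,4)]
arrival = 16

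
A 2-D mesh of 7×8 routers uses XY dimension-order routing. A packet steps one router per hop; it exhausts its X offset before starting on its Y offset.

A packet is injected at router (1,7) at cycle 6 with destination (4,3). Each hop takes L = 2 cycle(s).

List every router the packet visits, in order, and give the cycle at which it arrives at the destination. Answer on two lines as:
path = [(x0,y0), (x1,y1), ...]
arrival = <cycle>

path = [(1,7), (2,7), (3,7), (4,7), (4,6), (4,5), (4,4), (4,3)]
arrival = 20

hop 0: (1,7) @ cyc 6
hop 1: (2,7) @ cyc 8  [E]
hop 2: (3,7) @ cyc 10  [E]
hop 3: (4,7) @ cyc 12  [E]
hop 4: (4,6) @ cyc 14  [S]
hop 5: (4,5) @ cyc 16  [S]
hop 6: (4,4) @ cyc 18  [S]
hop 7: (4,3) @ cyc 20  [S]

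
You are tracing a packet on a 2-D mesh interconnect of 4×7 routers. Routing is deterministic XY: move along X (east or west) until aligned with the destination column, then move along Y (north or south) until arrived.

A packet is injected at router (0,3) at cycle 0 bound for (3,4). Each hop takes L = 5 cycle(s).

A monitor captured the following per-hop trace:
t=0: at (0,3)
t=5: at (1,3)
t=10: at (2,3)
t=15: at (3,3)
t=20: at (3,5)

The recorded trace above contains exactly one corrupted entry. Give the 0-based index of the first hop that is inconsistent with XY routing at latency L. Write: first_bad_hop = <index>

  1: Δx=+1 Δy=+0 Δt=5 [ok]
  2: Δx=+1 Δy=+0 Δt=5 [ok]
  3: Δx=+1 Δy=+0 Δt=5 [ok]
  4: Δx=+0 Δy=+2 Δt=5 [BAD: non-unit step]

first_bad_hop = 4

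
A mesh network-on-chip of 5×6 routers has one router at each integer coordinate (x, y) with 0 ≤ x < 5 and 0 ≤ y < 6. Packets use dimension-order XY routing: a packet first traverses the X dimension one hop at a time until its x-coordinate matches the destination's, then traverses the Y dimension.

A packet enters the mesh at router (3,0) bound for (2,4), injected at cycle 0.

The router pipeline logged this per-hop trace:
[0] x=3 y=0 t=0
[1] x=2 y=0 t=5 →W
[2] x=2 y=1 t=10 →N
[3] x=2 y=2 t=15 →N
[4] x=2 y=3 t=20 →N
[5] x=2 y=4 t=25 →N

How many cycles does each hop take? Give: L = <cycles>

cyc[1] − cyc[0] = 5 − 0 = 5.
That increment is L by definition: L = 5.

L = 5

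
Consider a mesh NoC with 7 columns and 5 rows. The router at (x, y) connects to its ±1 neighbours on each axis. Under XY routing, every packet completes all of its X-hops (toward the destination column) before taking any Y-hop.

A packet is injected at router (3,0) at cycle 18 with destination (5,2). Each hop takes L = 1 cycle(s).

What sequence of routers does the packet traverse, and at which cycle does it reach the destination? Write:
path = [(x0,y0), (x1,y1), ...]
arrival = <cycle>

[0] x=3 y=0 t=18
[1] x=4 y=0 t=19 →E
[2] x=5 y=0 t=20 →E
[3] x=5 y=1 t=21 →N
[4] x=5 y=2 t=22 →N

path = [(3,0), (4,0), (5,0), (5,1), (5,2)]
arrival = 22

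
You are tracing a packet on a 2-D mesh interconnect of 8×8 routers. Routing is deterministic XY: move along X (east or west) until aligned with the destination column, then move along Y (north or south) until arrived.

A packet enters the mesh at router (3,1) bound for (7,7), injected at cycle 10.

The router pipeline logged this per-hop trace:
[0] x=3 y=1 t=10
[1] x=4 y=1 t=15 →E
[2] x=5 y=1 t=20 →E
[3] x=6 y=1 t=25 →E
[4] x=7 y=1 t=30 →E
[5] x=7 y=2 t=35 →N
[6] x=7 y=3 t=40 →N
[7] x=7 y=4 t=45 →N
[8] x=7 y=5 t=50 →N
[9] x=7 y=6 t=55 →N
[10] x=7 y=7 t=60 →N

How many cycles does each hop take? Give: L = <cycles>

Between hops 0 and 1 the cycle counter advances 15 − 10 = 5.
Per-hop latency L = Δcyc = 5.

L = 5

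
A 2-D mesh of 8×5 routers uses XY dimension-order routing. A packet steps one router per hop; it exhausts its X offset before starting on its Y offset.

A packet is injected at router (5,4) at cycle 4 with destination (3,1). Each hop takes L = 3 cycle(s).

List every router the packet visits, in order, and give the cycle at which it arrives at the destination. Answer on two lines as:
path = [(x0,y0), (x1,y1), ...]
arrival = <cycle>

#0 — 5,4 | c4
#1 — 4,4 | c7 | W
#2 — 3,4 | c10 | W
#3 — 3,3 | c13 | S
#4 — 3,2 | c16 | S
#5 — 3,1 | c19 | S

path = [(5,4), (4,4), (3,4), (3,3), (3,2), (3,1)]
arrival = 19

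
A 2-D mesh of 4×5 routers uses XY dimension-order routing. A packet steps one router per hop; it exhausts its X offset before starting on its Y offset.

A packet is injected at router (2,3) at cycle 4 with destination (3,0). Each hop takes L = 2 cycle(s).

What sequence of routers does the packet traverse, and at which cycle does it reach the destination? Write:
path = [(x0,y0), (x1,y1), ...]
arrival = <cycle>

path = [(2,3), (3,3), (3,2), (3,1), (3,0)]
arrival = 12

#0 — 2,3 | c4
#1 — 3,3 | c6 | E
#2 — 3,2 | c8 | S
#3 — 3,1 | c10 | S
#4 — 3,0 | c12 | S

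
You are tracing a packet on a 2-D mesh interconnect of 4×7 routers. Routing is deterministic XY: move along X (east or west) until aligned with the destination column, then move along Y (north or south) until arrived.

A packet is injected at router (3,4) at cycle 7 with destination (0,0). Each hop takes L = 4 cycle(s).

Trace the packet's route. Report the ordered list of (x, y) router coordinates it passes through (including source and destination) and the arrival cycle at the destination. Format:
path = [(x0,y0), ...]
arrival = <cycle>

path = [(3,4), (2,4), (1,4), (0,4), (0,3), (0,2), (0,1), (0,0)]
arrival = 35

t=7: at (3,4)
t=11: at (2,4) after W
t=15: at (1,4) after W
t=19: at (0,4) after W
t=23: at (0,3) after S
t=27: at (0,2) after S
t=31: at (0,1) after S
t=35: at (0,0) after S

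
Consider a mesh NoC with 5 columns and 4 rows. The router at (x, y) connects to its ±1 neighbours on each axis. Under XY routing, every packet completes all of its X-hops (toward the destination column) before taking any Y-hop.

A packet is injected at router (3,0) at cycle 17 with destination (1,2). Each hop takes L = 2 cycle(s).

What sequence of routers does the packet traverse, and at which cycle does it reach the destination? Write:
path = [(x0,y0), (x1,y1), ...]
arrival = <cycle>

[0] x=3 y=0 t=17
[1] x=2 y=0 t=19 →W
[2] x=1 y=0 t=21 →W
[3] x=1 y=1 t=23 →N
[4] x=1 y=2 t=25 →N

path = [(3,0), (2,0), (1,0), (1,1), (1,2)]
arrival = 25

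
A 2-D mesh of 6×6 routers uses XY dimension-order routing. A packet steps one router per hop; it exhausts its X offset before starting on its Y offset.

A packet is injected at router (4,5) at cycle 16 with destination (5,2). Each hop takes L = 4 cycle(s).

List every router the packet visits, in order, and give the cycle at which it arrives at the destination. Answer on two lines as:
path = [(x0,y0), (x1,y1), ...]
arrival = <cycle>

path = [(4,5), (5,5), (5,4), (5,3), (5,2)]
arrival = 32

  0. router=(4,5) cycle=16 (inject)
  1. router=(5,5) cycle=20 dir=E
  2. router=(5,4) cycle=24 dir=S
  3. router=(5,3) cycle=28 dir=S
  4. router=(5,2) cycle=32 dir=S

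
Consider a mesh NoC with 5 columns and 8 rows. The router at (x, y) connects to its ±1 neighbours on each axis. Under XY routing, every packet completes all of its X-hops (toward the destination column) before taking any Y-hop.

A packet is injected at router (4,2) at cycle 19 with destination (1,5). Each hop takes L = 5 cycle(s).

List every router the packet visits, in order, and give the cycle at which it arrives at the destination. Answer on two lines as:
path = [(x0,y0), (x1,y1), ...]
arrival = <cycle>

#0 — 4,2 | c19
#1 — 3,2 | c24 | W
#2 — 2,2 | c29 | W
#3 — 1,2 | c34 | W
#4 — 1,3 | c39 | N
#5 — 1,4 | c44 | N
#6 — 1,5 | c49 | N

path = [(4,2), (3,2), (2,2), (1,2), (1,3), (1,4), (1,5)]
arrival = 49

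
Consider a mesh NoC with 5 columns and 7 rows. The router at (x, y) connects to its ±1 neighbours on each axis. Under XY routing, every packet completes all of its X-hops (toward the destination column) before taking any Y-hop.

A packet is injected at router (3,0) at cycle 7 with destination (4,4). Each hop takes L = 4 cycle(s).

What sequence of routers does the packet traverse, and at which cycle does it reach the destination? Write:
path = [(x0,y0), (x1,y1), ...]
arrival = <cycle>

path = [(3,0), (4,0), (4,1), (4,2), (4,3), (4,4)]
arrival = 27

[0] x=3 y=0 t=7
[1] x=4 y=0 t=11 →E
[2] x=4 y=1 t=15 →N
[3] x=4 y=2 t=19 →N
[4] x=4 y=3 t=23 →N
[5] x=4 y=4 t=27 →N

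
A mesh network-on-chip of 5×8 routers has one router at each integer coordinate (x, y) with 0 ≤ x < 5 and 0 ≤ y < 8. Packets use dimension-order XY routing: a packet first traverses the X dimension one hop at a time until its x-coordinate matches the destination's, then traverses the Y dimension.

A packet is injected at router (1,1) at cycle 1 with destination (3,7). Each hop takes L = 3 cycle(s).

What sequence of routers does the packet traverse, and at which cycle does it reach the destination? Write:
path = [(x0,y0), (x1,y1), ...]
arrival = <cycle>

  0. router=(1,1) cycle=1 (inject)
  1. router=(2,1) cycle=4 dir=E
  2. router=(3,1) cycle=7 dir=E
  3. router=(3,2) cycle=10 dir=N
  4. router=(3,3) cycle=13 dir=N
  5. router=(3,4) cycle=16 dir=N
  6. router=(3,5) cycle=19 dir=N
  7. router=(3,6) cycle=22 dir=N
  8. router=(3,7) cycle=25 dir=N

path = [(1,1), (2,1), (3,1), (3,2), (3,3), (3,4), (3,5), (3,6), (3,7)]
arrival = 25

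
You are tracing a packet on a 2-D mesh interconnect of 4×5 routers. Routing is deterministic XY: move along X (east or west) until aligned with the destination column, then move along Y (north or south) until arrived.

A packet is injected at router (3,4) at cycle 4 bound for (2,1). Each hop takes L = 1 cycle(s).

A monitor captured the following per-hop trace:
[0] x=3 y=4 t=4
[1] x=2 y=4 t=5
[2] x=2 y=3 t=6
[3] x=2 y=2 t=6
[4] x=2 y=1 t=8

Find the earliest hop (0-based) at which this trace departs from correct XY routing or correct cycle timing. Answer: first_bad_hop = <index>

hop 1: step (-1,+0), +1 cyc — ok
hop 2: step (+0,-1), +1 cyc — ok
hop 3: step (+0,-1), +0 cyc — BAD: Δcyc=0≠L

first_bad_hop = 3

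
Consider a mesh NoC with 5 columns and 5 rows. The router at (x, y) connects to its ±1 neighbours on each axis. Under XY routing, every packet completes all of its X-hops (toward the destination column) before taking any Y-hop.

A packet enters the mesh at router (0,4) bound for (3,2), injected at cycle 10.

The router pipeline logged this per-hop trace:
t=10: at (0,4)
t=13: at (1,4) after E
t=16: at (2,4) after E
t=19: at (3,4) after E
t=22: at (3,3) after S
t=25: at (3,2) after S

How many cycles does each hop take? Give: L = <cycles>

L = 3

Δcyc across hop 0→1: 13 − 10 = 3.
Each hop adds L, hence L = 3.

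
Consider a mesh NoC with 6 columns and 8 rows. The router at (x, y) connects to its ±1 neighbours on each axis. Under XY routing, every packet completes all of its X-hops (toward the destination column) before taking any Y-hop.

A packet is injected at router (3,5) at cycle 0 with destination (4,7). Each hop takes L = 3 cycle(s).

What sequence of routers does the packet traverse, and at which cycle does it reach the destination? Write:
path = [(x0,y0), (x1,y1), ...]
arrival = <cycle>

path = [(3,5), (4,5), (4,6), (4,7)]
arrival = 9

hop 0: (3,5) @ cyc 0
hop 1: (4,5) @ cyc 3  [E]
hop 2: (4,6) @ cyc 6  [N]
hop 3: (4,7) @ cyc 9  [N]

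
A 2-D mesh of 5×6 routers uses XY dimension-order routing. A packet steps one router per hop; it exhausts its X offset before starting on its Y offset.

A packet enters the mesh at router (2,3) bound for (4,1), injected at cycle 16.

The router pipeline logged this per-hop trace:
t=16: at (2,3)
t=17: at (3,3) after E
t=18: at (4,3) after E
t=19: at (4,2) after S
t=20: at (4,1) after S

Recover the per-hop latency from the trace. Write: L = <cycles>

L = 1

Δcyc across hop 0→1: 17 − 16 = 1.
That increment is L by definition: L = 1.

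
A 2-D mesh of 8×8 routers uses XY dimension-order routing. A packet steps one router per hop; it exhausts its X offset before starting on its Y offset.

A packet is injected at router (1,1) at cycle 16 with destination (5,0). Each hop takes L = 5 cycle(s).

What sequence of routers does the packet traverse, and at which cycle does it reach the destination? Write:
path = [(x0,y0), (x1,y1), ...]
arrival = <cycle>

path = [(1,1), (2,1), (3,1), (4,1), (5,1), (5,0)]
arrival = 41

t=16: at (1,1)
t=21: at (2,1) after E
t=26: at (3,1) after E
t=31: at (4,1) after E
t=36: at (5,1) after E
t=41: at (5,0) after S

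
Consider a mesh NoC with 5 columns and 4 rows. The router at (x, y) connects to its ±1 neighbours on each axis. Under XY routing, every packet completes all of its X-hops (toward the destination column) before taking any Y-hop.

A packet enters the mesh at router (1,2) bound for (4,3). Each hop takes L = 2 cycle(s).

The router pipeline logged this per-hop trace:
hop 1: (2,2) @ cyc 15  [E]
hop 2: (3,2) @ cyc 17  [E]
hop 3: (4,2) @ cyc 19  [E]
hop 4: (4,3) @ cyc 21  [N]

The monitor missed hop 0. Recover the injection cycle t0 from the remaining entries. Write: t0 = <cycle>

Hop 1 reached at cycle 15; hop k is at t0 + k·L.
So t0 = 15 − 1·2 = 13.

t0 = 13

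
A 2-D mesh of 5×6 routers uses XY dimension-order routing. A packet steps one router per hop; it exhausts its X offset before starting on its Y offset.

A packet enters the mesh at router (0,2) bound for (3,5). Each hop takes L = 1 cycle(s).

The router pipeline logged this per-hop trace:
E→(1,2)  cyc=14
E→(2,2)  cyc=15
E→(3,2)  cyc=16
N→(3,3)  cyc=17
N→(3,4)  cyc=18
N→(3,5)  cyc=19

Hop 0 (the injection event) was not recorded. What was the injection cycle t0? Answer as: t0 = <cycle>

Hop 1 reached at cycle 14; hop k is at t0 + k·L.
So t0 = 14 − 1·1 = 13.

t0 = 13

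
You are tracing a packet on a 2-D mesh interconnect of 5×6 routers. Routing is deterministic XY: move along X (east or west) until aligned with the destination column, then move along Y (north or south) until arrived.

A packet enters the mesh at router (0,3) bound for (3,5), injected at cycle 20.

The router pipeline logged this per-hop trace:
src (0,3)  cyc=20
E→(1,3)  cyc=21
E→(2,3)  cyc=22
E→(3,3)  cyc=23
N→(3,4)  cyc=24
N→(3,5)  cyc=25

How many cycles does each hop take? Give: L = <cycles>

Between hops 0 and 1 the cycle counter advances 21 − 20 = 1.
That increment is L by definition: L = 1.

L = 1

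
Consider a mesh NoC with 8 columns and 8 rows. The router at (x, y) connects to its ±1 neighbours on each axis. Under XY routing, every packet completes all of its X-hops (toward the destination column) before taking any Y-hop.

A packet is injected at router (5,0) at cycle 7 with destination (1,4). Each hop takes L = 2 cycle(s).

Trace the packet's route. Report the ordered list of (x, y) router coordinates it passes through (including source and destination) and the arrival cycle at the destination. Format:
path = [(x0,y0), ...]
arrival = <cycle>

path = [(5,0), (4,0), (3,0), (2,0), (1,0), (1,1), (1,2), (1,3), (1,4)]
arrival = 23

src (5,0)  cyc=7
W→(4,0)  cyc=9
W→(3,0)  cyc=11
W→(2,0)  cyc=13
W→(1,0)  cyc=15
N→(1,1)  cyc=17
N→(1,2)  cyc=19
N→(1,3)  cyc=21
N→(1,4)  cyc=23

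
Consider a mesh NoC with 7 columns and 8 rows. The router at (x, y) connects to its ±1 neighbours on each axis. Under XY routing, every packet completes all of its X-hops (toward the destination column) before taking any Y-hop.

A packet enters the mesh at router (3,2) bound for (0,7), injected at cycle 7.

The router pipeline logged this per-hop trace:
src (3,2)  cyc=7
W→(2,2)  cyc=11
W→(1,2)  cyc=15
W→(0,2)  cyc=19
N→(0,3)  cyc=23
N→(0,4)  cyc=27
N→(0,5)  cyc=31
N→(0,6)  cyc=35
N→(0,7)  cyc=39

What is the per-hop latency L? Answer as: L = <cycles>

L = 4

Δcyc across hop 0→1: 11 − 7 = 4.
One hop costs L cycles, so L = 4.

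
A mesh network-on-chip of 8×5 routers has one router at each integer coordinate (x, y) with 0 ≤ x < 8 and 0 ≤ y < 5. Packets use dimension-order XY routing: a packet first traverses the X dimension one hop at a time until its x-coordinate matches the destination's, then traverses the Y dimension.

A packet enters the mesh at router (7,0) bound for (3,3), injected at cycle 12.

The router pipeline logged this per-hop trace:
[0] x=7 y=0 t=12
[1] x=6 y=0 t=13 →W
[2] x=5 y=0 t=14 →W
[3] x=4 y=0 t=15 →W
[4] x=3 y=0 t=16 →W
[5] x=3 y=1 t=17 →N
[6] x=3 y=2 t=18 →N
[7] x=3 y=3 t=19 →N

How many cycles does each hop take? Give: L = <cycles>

Between hops 0 and 1 the cycle counter advances 13 − 12 = 1.
Per-hop latency L = Δcyc = 1.

L = 1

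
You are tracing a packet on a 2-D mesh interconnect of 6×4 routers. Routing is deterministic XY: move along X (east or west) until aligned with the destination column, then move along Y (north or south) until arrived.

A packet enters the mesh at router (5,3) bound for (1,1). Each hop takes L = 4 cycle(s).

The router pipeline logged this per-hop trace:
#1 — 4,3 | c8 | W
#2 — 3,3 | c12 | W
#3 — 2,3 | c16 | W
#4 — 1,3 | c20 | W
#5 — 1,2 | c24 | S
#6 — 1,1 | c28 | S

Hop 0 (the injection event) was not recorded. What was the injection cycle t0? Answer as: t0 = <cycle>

The first recorded entry is hop 1 at cycle 8.
t0 = cyc[1] − L = 8 − 4 = 4.

t0 = 4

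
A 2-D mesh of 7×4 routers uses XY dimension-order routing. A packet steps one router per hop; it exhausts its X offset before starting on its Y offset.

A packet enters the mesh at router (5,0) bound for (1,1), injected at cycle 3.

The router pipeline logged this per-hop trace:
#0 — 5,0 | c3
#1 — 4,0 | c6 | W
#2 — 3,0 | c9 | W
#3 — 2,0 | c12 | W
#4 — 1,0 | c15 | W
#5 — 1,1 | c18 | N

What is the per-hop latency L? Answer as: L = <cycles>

Δcyc across hop 0→1: 6 − 3 = 3.
One hop costs L cycles, so L = 3.

L = 3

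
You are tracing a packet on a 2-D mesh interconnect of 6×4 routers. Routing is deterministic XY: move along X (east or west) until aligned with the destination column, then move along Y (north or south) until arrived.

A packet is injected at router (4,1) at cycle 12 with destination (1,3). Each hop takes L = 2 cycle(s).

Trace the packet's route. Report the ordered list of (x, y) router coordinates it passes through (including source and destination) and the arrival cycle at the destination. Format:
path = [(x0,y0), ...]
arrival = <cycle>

[0] x=4 y=1 t=12
[1] x=3 y=1 t=14 →W
[2] x=2 y=1 t=16 →W
[3] x=1 y=1 t=18 →W
[4] x=1 y=2 t=20 →N
[5] x=1 y=3 t=22 →N

path = [(4,1), (3,1), (2,1), (1,1), (1,2), (1,3)]
arrival = 22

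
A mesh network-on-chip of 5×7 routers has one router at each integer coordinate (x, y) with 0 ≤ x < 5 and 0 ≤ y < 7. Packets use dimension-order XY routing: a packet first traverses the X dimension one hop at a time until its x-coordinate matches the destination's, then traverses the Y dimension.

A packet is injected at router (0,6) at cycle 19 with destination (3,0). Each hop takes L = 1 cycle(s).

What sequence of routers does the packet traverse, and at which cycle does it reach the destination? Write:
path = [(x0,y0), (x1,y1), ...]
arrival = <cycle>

path = [(0,6), (1,6), (2,6), (3,6), (3,5), (3,4), (3,3), (3,2), (3,1), (3,0)]
arrival = 28

hop 0: (0,6) @ cyc 19
hop 1: (1,6) @ cyc 20  [E]
hop 2: (2,6) @ cyc 21  [E]
hop 3: (3,6) @ cyc 22  [E]
hop 4: (3,5) @ cyc 23  [S]
hop 5: (3,4) @ cyc 24  [S]
hop 6: (3,3) @ cyc 25  [S]
hop 7: (3,2) @ cyc 26  [S]
hop 8: (3,1) @ cyc 27  [S]
hop 9: (3,0) @ cyc 28  [S]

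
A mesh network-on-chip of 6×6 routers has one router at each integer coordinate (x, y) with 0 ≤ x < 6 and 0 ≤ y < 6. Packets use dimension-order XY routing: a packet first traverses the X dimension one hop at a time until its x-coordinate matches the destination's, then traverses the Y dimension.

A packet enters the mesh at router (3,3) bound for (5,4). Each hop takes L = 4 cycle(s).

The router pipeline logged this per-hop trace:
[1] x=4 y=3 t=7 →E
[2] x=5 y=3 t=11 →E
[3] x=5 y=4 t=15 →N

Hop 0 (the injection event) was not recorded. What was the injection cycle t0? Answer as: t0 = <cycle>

Hop 1 reached at cycle 7; hop k is at t0 + k·L.
Subtract one hop: t0 = 7 − 4 = 3.

t0 = 3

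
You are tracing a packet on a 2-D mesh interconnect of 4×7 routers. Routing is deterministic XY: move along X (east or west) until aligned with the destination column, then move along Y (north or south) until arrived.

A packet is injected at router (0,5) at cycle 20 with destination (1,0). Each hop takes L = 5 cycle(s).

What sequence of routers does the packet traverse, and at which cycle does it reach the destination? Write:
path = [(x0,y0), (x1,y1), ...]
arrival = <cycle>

  0. router=(0,5) cycle=20 (inject)
  1. router=(1,5) cycle=25 dir=E
  2. router=(1,4) cycle=30 dir=S
  3. router=(1,3) cycle=35 dir=S
  4. router=(1,2) cycle=40 dir=S
  5. router=(1,1) cycle=45 dir=S
  6. router=(1,0) cycle=50 dir=S

path = [(0,5), (1,5), (1,4), (1,3), (1,2), (1,1), (1,0)]
arrival = 50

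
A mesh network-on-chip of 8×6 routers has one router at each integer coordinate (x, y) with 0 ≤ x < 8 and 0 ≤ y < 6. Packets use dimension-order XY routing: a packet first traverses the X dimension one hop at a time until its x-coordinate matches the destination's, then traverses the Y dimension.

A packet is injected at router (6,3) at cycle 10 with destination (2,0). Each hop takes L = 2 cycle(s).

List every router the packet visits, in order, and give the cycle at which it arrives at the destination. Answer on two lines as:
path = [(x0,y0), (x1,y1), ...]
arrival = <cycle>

hop 0: (6,3) @ cyc 10
hop 1: (5,3) @ cyc 12  [W]
hop 2: (4,3) @ cyc 14  [W]
hop 3: (3,3) @ cyc 16  [W]
hop 4: (2,3) @ cyc 18  [W]
hop 5: (2,2) @ cyc 20  [S]
hop 6: (2,1) @ cyc 22  [S]
hop 7: (2,0) @ cyc 24  [S]

path = [(6,3), (5,3), (4,3), (3,3), (2,3), (2,2), (2,1), (2,0)]
arrival = 24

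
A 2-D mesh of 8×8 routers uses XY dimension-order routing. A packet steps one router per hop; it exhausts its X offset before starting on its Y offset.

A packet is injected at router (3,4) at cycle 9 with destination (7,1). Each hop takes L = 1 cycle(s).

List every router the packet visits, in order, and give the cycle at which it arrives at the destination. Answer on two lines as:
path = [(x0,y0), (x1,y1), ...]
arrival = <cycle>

path = [(3,4), (4,4), (5,4), (6,4), (7,4), (7,3), (7,2), (7,1)]
arrival = 16

hop 0: (3,4) @ cyc 9
hop 1: (4,4) @ cyc 10  [E]
hop 2: (5,4) @ cyc 11  [E]
hop 3: (6,4) @ cyc 12  [E]
hop 4: (7,4) @ cyc 13  [E]
hop 5: (7,3) @ cyc 14  [S]
hop 6: (7,2) @ cyc 15  [S]
hop 7: (7,1) @ cyc 16  [S]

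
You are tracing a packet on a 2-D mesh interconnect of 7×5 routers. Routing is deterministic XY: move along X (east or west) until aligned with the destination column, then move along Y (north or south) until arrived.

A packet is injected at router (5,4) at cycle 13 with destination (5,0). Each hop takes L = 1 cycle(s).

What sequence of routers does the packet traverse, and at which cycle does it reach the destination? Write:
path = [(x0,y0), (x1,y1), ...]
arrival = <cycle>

path = [(5,4), (5,3), (5,2), (5,1), (5,0)]
arrival = 17

src (5,4)  cyc=13
S→(5,3)  cyc=14
S→(5,2)  cyc=15
S→(5,1)  cyc=16
S→(5,0)  cyc=17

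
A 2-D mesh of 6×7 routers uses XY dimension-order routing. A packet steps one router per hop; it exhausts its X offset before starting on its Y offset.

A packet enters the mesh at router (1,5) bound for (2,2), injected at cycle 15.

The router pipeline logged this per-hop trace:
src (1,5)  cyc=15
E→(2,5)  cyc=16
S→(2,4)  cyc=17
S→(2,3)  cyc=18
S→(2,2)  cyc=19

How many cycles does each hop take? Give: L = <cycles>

L = 1

From hop 0 (15) to hop 1 (16): +1 cycles.
Per-hop latency L = Δcyc = 1.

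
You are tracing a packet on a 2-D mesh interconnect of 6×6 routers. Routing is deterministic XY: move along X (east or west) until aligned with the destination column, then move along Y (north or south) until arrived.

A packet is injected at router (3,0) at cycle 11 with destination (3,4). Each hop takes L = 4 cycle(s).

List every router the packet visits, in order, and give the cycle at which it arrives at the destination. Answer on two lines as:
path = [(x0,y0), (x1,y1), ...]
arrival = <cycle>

path = [(3,0), (3,1), (3,2), (3,3), (3,4)]
arrival = 27

src (3,0)  cyc=11
N→(3,1)  cyc=15
N→(3,2)  cyc=19
N→(3,3)  cyc=23
N→(3,4)  cyc=27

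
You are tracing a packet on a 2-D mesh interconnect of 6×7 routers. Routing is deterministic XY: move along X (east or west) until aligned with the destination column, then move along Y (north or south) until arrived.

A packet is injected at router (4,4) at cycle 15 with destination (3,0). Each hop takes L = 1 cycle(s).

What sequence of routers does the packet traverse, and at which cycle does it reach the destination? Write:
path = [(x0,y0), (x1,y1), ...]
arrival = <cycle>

#0 — 4,4 | c15
#1 — 3,4 | c16 | W
#2 — 3,3 | c17 | S
#3 — 3,2 | c18 | S
#4 — 3,1 | c19 | S
#5 — 3,0 | c20 | S

path = [(4,4), (3,4), (3,3), (3,2), (3,1), (3,0)]
arrival = 20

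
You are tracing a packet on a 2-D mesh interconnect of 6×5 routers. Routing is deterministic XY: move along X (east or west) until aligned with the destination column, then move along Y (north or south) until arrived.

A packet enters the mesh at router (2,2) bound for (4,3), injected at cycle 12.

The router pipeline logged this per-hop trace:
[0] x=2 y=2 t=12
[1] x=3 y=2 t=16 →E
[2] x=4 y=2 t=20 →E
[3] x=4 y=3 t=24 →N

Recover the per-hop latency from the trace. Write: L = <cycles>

L = 4

From hop 0 (12) to hop 1 (16): +4 cycles.
One hop costs L cycles, so L = 4.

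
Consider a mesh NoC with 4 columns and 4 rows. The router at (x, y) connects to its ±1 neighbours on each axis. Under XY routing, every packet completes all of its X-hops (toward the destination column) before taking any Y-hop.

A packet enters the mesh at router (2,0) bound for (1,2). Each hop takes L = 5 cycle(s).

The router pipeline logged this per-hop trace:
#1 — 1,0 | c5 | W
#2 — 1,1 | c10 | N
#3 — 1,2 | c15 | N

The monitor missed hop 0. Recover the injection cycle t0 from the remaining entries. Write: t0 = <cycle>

t0 = 0

Hop 1 reached at cycle 5; hop k is at t0 + k·L.
t0 = cyc[1] − L = 5 − 5 = 0.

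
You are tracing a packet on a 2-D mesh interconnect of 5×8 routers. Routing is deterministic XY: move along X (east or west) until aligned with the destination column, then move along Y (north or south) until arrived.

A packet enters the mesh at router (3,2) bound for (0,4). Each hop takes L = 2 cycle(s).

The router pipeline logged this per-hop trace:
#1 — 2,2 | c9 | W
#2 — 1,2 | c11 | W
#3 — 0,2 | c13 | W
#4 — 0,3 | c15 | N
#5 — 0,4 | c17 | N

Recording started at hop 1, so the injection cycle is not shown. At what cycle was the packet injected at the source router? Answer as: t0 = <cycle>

t0 = 7

At hop 1 the cycle is 9; in general cyc_k = t0 + kL.
Subtract one hop: t0 = 9 − 2 = 7.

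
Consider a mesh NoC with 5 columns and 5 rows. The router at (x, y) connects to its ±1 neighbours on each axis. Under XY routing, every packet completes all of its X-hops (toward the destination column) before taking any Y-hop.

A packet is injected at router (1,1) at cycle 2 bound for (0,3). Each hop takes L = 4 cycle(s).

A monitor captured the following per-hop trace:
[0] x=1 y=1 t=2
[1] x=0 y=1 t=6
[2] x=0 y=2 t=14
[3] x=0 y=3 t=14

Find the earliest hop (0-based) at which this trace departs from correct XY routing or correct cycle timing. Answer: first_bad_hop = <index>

  1: Δx=-1 Δy=+0 Δt=4 [ok]
  2: Δx=+0 Δy=+1 Δt=8 [BAD: Δcyc=8≠L]

first_bad_hop = 2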